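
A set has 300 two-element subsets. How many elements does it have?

25

n(n−1)/2 = 300 ⇒ n(n−1) = 600. Since 25·24 = 600, n = 25.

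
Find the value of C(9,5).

126

C(9,5) = C(9,4) by symmetry.
C(9,4) = (9·8·7·6) / 4! = 3024 / 24 = 126.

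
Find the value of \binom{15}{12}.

455

C(15,12) = C(15,3) by symmetry.
C(15,3) = (15·14·13) / 3! = 2730 / 6 = 455.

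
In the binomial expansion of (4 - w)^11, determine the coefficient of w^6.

473088

The general term is C(11,j)·(4)^j·(-w)^(11-j); the w^6 term has j = 5.
C(11,5) = 462.
Coefficient = C(11,5) · 4^5 = 462 · 1024 = 473088.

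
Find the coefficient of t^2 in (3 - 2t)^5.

The general term is C(5,j)·(3)^j·(-2t)^(5-j); the t^2 term has j = 3.
C(5,3) = 10.
Coefficient = C(5,3) · 3^3 · (-2)^2 = 10 · 27 · 4 = 1080.

1080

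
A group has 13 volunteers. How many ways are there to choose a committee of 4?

715

This is C(13,4) = 715.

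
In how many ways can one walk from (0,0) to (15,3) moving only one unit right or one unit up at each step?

Each path is a sequence of 18 steps with 15 rights: C(18,15) = 816.

816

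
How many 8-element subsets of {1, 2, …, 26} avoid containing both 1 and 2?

1427679

All 8-subsets: C(26,8) = 1562275. Those containing both fixed elements: C(24,6) = 134596.
1562275 − 134596 = 1427679.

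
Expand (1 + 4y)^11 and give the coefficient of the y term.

The general term is C(11,j)·(1)^j·(4y)^(11-j); the y^1 term has j = 10.
C(11,10) = 11.
Coefficient = C(11,10) · 4^1 = 11 · 4 = 44.

44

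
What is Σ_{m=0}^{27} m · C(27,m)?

1811939328

Since m·C(27,m) = 27·C(26,m−1), the sum is 27·2^26 = 27·67108864 = 1811939328.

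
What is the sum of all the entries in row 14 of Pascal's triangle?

Setting x = 1 in (1+x)^14 gives Σ C(14,j) = 2^14 = 16384.

16384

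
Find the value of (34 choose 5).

C(34,5) = (34·33·32·31·30) / 5! = 33390720 / 120 = 278256.

278256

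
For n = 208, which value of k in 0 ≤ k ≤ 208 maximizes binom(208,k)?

C(208,k) is maximized at k = 208/2 = 104.

104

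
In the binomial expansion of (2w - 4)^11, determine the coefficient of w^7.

The general term is C(11,j)·(2w)^j·(-4)^(11-j); the w^7 term has j = 7.
C(11,7) = 330.
Coefficient = C(11,7) · 2^7 · (-4)^4 = 330 · 128 · 256 = 10813440.

10813440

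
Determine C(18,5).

C(18,5) = (18·17·16·15·14) / 5! = 1028160 / 120 = 8568.

8568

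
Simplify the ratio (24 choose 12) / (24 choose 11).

13/12

C(n,k+1)/C(n,k) = (n−k)/(k+1) = (24−11)/(11+1) = 13/12.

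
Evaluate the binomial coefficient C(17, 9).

C(17,9) = C(17,8) by symmetry.
C(17,8) = (17·16·15·14·13·12·11·10) / 8! = 980179200 / 40320 = 24310.

24310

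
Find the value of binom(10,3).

120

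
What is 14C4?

1001

C(14,4) = (14·13·12·11) / 4! = 24024 / 24 = 1001.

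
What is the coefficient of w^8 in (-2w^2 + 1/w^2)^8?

1792

General term: C(8,j)·(-2w^2)^j·(1/w^2)^(8-j), with w-exponent 2j − 2(8−j) = 4j − 16.
Set 4j − 16 = 8: j = 6.
C(8,6) = 28; (-2)^6 = 64; 1^2 = 1.
Coefficient = 28 · 64 · 1 = 1792.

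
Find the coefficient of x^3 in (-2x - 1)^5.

The general term is C(5,j)·(-2x)^j·(-1)^(5-j); the x^3 term has j = 3.
C(5,3) = 10.
Coefficient = C(5,3) · (-2)^3 = 10 · (-8) = -80.

-80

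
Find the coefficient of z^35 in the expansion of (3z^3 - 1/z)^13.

General term: C(13,j)·(3z^3)^j·(-1/z)^(13-j), with z-exponent 3j − 1(13−j) = 4j − 13.
Set 4j − 13 = 35: j = 12.
C(13,12) = 13; 3^12 = 531441; (-1)^1 = -1.
Coefficient = 13 · 531441 · (-1) = -6908733.

-6908733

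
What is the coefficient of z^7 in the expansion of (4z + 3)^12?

3153199104

The general term is C(12,j)·(4z)^j·(3)^(12-j); the z^7 term has j = 7.
C(12,7) = 792.
Coefficient = C(12,7) · 4^7 · 3^5 = 792 · 16384 · 243 = 3153199104.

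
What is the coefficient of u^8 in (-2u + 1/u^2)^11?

11264

General term: C(11,j)·(-2u)^j·(1/u^2)^(11-j), with u-exponent 1j − 2(11−j) = 3j − 22.
Set 3j − 22 = 8: j = 10.
C(11,10) = 11; (-2)^10 = 1024; 1^1 = 1.
Coefficient = 11 · 1024 · 1 = 11264.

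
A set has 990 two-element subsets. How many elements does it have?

45

n(n−1)/2 = 990 ⇒ n(n−1) = 1980. Since 45·44 = 1980, n = 45.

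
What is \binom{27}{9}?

C(27,9) = (27·26·25·24·23·22·21·20·19) / 9! = 1700755056000 / 362880 = 4686825.

4686825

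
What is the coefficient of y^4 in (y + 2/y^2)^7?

14

General term: C(7,j)·(y)^j·(2/y^2)^(7-j), with y-exponent 1j − 2(7−j) = 3j − 14.
Set 3j − 14 = 4: j = 6.
C(7,6) = 7; 1^6 = 1; 2^1 = 2.
Coefficient = 7 · 1 · 2 = 14.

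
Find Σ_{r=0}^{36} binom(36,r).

The entries of row 36 sum to 2^36 = 68719476736.

68719476736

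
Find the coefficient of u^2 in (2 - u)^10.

The general term is C(10,j)·(2)^j·(-u)^(10-j); the u^2 term has j = 8.
C(10,8) = 45.
Coefficient = C(10,8) · 2^8 = 45 · 256 = 11520.

11520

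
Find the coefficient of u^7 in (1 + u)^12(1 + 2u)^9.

Coefficient of u^7 = Σ_{j} C(12,j)·1^j·C(9,7-j)·2^(7-j) for j from 0 to 7.
= 4608 + 64512 + 266112 + 443520 + 332640 + 114048 + 16632 + 792 = 1242864.

1242864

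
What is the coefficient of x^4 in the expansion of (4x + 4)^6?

61440

The general term is C(6,j)·(4x)^j·(4)^(6-j); the x^4 term has j = 4.
C(6,4) = 15.
Coefficient = C(6,4) · 4^4 · 4^2 = 15 · 256 · 16 = 61440.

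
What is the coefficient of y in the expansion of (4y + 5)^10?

The general term is C(10,j)·(4y)^j·(5)^(10-j); the y^1 term has j = 1.
C(10,1) = 10.
Coefficient = C(10,1) · 4^1 · 5^9 = 10 · 4 · 1953125 = 78125000.

78125000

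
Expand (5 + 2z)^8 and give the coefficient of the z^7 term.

5120

The general term is C(8,j)·(5)^j·(2z)^(8-j); the z^7 term has j = 1.
C(8,1) = 8.
Coefficient = C(8,1) · 5^1 · 2^7 = 8 · 5 · 128 = 5120.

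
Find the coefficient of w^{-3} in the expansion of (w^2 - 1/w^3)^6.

General term: C(6,j)·(w^2)^j·(-1/w^3)^(6-j), with w-exponent 2j − 3(6−j) = 5j − 18.
Set 5j − 18 = -3: j = 3.
C(6,3) = 20; 1^3 = 1; (-1)^3 = -1.
Coefficient = 20 · 1 · (-1) = -20.

-20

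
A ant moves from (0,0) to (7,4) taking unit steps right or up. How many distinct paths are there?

330

Each path is a sequence of 11 steps with 7 rights: C(11,7) = 330.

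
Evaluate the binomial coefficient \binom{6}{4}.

15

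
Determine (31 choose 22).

20160075

C(31,22) = C(31,9) by symmetry.
C(31,9) = (31·30·29·28·27·26·25·24·23) / 9! = 7315688016000 / 362880 = 20160075.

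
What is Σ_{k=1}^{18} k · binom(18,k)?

Differentiating (1+x)^18 and setting x=1: Σ k·C(18,k) = 18·2^17 = 2359296.

2359296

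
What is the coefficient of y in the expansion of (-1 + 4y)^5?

The general term is C(5,j)·(-1)^j·(4y)^(5-j); the y^1 term has j = 4.
C(5,4) = 5.
Coefficient = C(5,4) · 4^1 = 5 · 4 = 20.

20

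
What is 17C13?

2380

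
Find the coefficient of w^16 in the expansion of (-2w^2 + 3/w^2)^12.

General term: C(12,j)·(-2w^2)^j·(3/w^2)^(12-j), with w-exponent 2j − 2(12−j) = 4j − 24.
Set 4j − 24 = 16: j = 10.
C(12,10) = 66; (-2)^10 = 1024; 3^2 = 9.
Coefficient = 66 · 1024 · 9 = 608256.

608256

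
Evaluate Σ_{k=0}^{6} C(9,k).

1 + 9 + 36 + 84 + 126 + 126 + 84 = 466.

466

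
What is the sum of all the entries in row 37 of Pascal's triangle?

137438953472

The entries of row 37 sum to 2^37 = 137438953472.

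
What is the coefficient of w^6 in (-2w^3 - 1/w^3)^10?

13440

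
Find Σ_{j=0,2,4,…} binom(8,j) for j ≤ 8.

128

Half of (1+1)^8 + (1−1)^8 gives the even-index sum: 2^7 = 128.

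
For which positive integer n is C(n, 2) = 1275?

n(n−1)/2 = 1275 ⇒ n(n−1) = 2550. Since 51·50 = 2550, n = 51.

51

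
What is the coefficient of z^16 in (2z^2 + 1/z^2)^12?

67584

General term: C(12,j)·(2z^2)^j·(1/z^2)^(12-j), with z-exponent 2j − 2(12−j) = 4j − 24.
Set 4j − 24 = 16: j = 10.
C(12,10) = 66; 2^10 = 1024; 1^2 = 1.
Coefficient = 66 · 1024 · 1 = 67584.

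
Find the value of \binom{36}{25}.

600805296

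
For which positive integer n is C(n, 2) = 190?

n(n−1)/2 = 190 ⇒ n(n−1) = 380. Since 20·19 = 380, n = 20.

20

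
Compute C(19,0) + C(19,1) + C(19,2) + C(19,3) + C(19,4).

5036

1 + 19 + 171 + 969 + 3876 = 5036.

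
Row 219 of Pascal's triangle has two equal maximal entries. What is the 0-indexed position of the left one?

For odd n = 219, C(219,r) peaks at r = (n−1)/2 and (n+1)/2; the lesser is 109.

109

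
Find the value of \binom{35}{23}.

834451800

C(35,23) = C(35,12) by symmetry.
C(35,12) = (35·34·33·32·31·30·29·28·27·26·25·24) / 12! = 399703747322880000 / 479001600 = 834451800.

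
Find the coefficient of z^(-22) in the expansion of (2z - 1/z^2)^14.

General term: C(14,j)·(2z)^j·(-1/z^2)^(14-j), with z-exponent 1j − 2(14−j) = 3j − 28.
Set 3j − 28 = -22: j = 2.
C(14,2) = 91; 2^2 = 4; (-1)^12 = 1.
Coefficient = 91 · 4 · 1 = 364.

364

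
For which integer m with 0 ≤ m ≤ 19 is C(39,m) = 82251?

4

C(39,m) increases on 0 ≤ m ≤ 19. C(39,3) = 9139 and C(39,4) = 82251, so m = 4.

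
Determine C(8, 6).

C(8,6) = C(8,2) by symmetry.
C(8,2) = (8·7) / 2! = 56 / 2 = 28.

28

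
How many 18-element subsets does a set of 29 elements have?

34597290

C(29,18) = C(29,11) by symmetry.
C(29,11) = (29·28·27·26·25·24·23·22·21·20·19) / 11! = 1381013105472000 / 39916800 = 34597290.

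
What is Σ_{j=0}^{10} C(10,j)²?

By Vandermonde's identity, Σ C(10,j)² = C(20,10) = 184756.

184756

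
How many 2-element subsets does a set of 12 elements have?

66

C(12,2) = (12·11) / 2! = 132 / 2 = 66.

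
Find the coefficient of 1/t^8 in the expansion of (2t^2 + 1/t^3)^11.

14784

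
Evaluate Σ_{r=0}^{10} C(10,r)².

184756

By Vandermonde's identity, Σ C(10,r)² = C(20,10) = 184756.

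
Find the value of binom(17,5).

C(17,5) = (17·16·15·14·13) / 5! = 742560 / 120 = 6188.

6188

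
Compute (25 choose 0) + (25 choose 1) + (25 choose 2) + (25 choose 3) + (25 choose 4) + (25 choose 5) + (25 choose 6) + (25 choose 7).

726206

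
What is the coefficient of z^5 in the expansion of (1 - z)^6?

-6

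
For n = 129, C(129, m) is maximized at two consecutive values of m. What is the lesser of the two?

64

For odd n = 129, C(129,m) peaks at m = (n−1)/2 and (n+1)/2; the lesser is 64.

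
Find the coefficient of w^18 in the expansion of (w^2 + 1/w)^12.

66

General term: C(12,j)·(w^2)^j·(1/w)^(12-j), with w-exponent 2j − 1(12−j) = 3j − 12.
Set 3j − 12 = 18: j = 10.
C(12,10) = 66; 1^10 = 1; 1^2 = 1.
Coefficient = 66 · 1 · 1 = 66.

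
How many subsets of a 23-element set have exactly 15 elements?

Choose the 15 positions: C(23,15) = 490314.

490314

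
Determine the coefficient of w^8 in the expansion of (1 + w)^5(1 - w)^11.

0

Coefficient of w^8 = Σ_{j} C(5,j)·1^j·C(11,8-j)·(-1)^(8-j) for j from 0 to 5.
= 165 + (-1650) + 4620 + (-4620) + 1650 + (-165) = 0.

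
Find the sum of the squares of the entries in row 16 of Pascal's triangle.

601080390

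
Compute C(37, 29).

38608020

C(37,29) = C(37,8) by symmetry.
C(37,8) = (37·36·35·34·33·32·31·30) / 8! = 1556675366400 / 40320 = 38608020.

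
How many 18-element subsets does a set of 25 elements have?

480700

C(25,18) = C(25,7) by symmetry.
C(25,7) = (25·24·23·22·21·20·19) / 7! = 2422728000 / 5040 = 480700.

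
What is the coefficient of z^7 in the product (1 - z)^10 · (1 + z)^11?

Coefficient of z^7 = Σ_{j} C(10,j)·(-1)^j·C(11,7-j)·1^(7-j) for j from 0 to 7.
= 330 + (-4620) + 20790 + (-39600) + 34650 + (-13860) + 2310 + (-120) = -120.

-120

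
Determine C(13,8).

C(13,8) = C(13,5) by symmetry.
C(13,5) = (13·12·11·10·9) / 5! = 154440 / 120 = 1287.

1287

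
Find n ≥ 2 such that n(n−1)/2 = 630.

36

n(n−1)/2 = 630 ⇒ n(n−1) = 1260. Since 36·35 = 1260, n = 36.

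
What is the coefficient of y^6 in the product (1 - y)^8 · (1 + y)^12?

104

Coefficient of y^6 = Σ_{j} C(8,j)·(-1)^j·C(12,6-j)·1^(6-j) for j from 0 to 6.
= 924 + (-6336) + 13860 + (-12320) + 4620 + (-672) + 28 = 104.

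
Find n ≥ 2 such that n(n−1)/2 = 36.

n(n−1)/2 = 36 ⇒ n(n−1) = 72. Since 9·8 = 72, n = 9.

9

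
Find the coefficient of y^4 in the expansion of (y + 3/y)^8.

General term: C(8,j)·(y)^j·(3/y)^(8-j), with y-exponent 1j − 1(8−j) = 2j − 8.
Set 2j − 8 = 4: j = 6.
C(8,6) = 28; 1^6 = 1; 3^2 = 9.
Coefficient = 28 · 1 · 9 = 252.

252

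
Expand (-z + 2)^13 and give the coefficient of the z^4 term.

The general term is C(13,j)·(-z)^j·(2)^(13-j); the z^4 term has j = 4.
C(13,4) = 715.
Coefficient = C(13,4) · 2^9 = 715 · 512 = 366080.

366080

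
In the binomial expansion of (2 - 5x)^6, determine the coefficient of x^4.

37500

The general term is C(6,j)·(2)^j·(-5x)^(6-j); the x^4 term has j = 2.
C(6,2) = 15.
Coefficient = C(6,2) · 2^2 · (-5)^4 = 15 · 4 · 625 = 37500.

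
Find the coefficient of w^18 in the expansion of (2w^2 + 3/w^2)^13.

1437696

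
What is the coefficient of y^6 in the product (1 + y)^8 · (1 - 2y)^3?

84

Coefficient of y^6 = Σ_{j} C(8,j)·1^j·C(3,6-j)·(-2)^(6-j) for j from 3 to 6.
= (-448) + 840 + (-336) + 28 = 84.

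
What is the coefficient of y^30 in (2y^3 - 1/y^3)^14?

372736

General term: C(14,j)·(2y^3)^j·(-1/y^3)^(14-j), with y-exponent 3j − 3(14−j) = 6j − 42.
Set 6j − 42 = 30: j = 12.
C(14,12) = 91; 2^12 = 4096; (-1)^2 = 1.
Coefficient = 91 · 4096 · 1 = 372736.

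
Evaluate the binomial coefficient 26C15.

C(26,15) = C(26,11) by symmetry.
C(26,11) = (26·25·24·23·22·21·20·19·18·17·16) / 11! = 308403583488000 / 39916800 = 7726160.

7726160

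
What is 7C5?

21

C(7,5) = C(7,2) by symmetry.
C(7,2) = (7·6) / 2! = 42 / 2 = 21.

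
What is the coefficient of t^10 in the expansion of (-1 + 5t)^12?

644531250

The general term is C(12,j)·(-1)^j·(5t)^(12-j); the t^10 term has j = 2.
C(12,2) = 66.
Coefficient = C(12,2) · 5^10 = 66 · 9765625 = 644531250.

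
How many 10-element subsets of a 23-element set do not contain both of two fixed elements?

940576

All 10-subsets: C(23,10) = 1144066. Those containing both fixed elements: C(21,8) = 203490.
1144066 − 203490 = 940576.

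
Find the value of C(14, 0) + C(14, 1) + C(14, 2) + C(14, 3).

1 + 14 + 91 + 364 = 470.

470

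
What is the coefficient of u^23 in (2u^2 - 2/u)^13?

General term: C(13,j)·(2u^2)^j·(-2/u)^(13-j), with u-exponent 2j − 1(13−j) = 3j − 13.
Set 3j − 13 = 23: j = 12.
C(13,12) = 13; 2^12 = 4096; (-2)^1 = -2.
Coefficient = 13 · 4096 · (-2) = -106496.

-106496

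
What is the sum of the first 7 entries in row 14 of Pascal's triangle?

6476

1 + 14 + 91 + 364 + 1001 + 2002 + 3003 = 6476.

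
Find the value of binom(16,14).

C(16,14) = C(16,2) by symmetry.
C(16,2) = (16·15) / 2! = 240 / 2 = 120.

120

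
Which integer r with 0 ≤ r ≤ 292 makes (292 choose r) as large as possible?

146

C(292,r) is maximized at r = 292/2 = 146.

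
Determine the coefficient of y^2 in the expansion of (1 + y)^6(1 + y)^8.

91

Coefficient of y^2 = Σ_{j} C(6,j)·C(8,2-j) for j from 0 to 2.
= 28 + 48 + 15 = 91.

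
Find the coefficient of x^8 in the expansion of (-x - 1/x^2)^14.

General term: C(14,j)·(-x)^j·(-1/x^2)^(14-j), with x-exponent 1j − 2(14−j) = 3j − 28.
Set 3j − 28 = 8: j = 12.
C(14,12) = 91; (-1)^12 = 1; (-1)^2 = 1.
Coefficient = 91 · 1 · 1 = 91.

91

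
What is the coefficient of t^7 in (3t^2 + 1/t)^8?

General term: C(8,j)·(3t^2)^j·(1/t)^(8-j), with t-exponent 2j − 1(8−j) = 3j − 8.
Set 3j − 8 = 7: j = 5.
C(8,5) = 56; 3^5 = 243; 1^3 = 1.
Coefficient = 56 · 243 · 1 = 13608.

13608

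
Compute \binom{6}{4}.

15

C(6,4) = C(6,2) by symmetry.
C(6,2) = (6·5) / 2! = 30 / 2 = 15.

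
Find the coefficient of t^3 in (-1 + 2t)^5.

The general term is C(5,j)·(-1)^j·(2t)^(5-j); the t^3 term has j = 2.
C(5,2) = 10.
Coefficient = C(5,2) · 2^3 = 10 · 8 = 80.

80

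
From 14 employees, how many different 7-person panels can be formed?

3432

This is C(14,7) = 3432.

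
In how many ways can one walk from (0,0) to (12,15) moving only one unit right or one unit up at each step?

17383860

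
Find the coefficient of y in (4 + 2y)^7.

57344

The general term is C(7,j)·(4)^j·(2y)^(7-j); the y^1 term has j = 6.
C(7,6) = 7.
Coefficient = C(7,6) · 4^6 · 2^1 = 7 · 4096 · 2 = 57344.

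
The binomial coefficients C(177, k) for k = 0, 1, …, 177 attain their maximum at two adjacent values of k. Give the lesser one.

88

For odd n = 177, C(177,k) peaks at k = (n−1)/2 and (n+1)/2; the lesser is 88.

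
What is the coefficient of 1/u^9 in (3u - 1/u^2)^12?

General term: C(12,j)·(3u)^j·(-1/u^2)^(12-j), with u-exponent 1j − 2(12−j) = 3j − 24.
Set 3j − 24 = -9: j = 5.
C(12,5) = 792; 3^5 = 243; (-1)^7 = -1.
Coefficient = 792 · 243 · (-1) = -192456.

-192456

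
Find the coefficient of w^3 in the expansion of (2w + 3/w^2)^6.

576

General term: C(6,j)·(2w)^j·(3/w^2)^(6-j), with w-exponent 1j − 2(6−j) = 3j − 12.
Set 3j − 12 = 3: j = 5.
C(6,5) = 6; 2^5 = 32; 3^1 = 3.
Coefficient = 6 · 32 · 3 = 576.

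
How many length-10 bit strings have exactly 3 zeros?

Choose the 3 positions: C(10,3) = 120.

120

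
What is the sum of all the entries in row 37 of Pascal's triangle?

137438953472

The entries of row 37 sum to 2^37 = 137438953472.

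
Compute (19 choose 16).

C(19,16) = C(19,3) by symmetry.
C(19,3) = (19·18·17) / 3! = 5814 / 6 = 969.

969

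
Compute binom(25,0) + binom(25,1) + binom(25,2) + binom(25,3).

1 + 25 + 300 + 2300 = 2626.

2626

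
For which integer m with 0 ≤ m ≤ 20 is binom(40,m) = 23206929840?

C(40,m) increases on 0 ≤ m ≤ 20. C(40,13) = 12033222880 and C(40,14) = 23206929840, so m = 14.

14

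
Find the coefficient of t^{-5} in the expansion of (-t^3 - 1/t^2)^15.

General term: C(15,j)·(-t^3)^j·(-1/t^2)^(15-j), with t-exponent 3j − 2(15−j) = 5j − 30.
Set 5j − 30 = -5: j = 5.
C(15,5) = 3003; (-1)^5 = -1; (-1)^10 = 1.
Coefficient = 3003 · (-1) · 1 = -3003.

-3003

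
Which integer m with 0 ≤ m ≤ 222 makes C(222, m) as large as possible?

C(222,m) is maximized at m = 222/2 = 111.

111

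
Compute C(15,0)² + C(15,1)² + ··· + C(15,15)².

155117520

By Vandermonde's identity, Σ C(15,j)² = C(30,15) = 155117520.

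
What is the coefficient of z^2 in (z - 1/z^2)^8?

28

General term: C(8,j)·(z)^j·(-1/z^2)^(8-j), with z-exponent 1j − 2(8−j) = 3j − 16.
Set 3j − 16 = 2: j = 6.
C(8,6) = 28; 1^6 = 1; (-1)^2 = 1.
Coefficient = 28 · 1 · 1 = 28.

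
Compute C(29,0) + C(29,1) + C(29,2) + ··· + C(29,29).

536870912

Setting x = 1 in (1+x)^29 gives Σ C(29,j) = 2^29 = 536870912.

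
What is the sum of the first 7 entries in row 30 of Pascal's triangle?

1 + 30 + 435 + 4060 + 27405 + 142506 + 593775 = 768212.

768212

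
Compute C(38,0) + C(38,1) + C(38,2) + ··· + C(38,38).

274877906944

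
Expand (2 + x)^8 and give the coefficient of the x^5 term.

448

The general term is C(8,j)·(2)^j·(x)^(8-j); the x^5 term has j = 3.
C(8,3) = 56.
Coefficient = C(8,3) · 2^3 = 56 · 8 = 448.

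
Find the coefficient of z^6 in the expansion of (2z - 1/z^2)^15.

-1863680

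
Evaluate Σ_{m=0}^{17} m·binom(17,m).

Since m·C(17,m) = 17·C(16,m−1), the sum is 17·2^16 = 17·65536 = 1114112.

1114112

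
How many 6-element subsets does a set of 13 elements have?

1716

C(13,6) = (13·12·11·10·9·8) / 6! = 1235520 / 720 = 1716.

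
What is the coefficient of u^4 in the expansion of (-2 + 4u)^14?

262406144

The general term is C(14,j)·(-2)^j·(4u)^(14-j); the u^4 term has j = 10.
C(14,10) = 1001.
Coefficient = C(14,10) · (-2)^10 · 4^4 = 1001 · 1024 · 256 = 262406144.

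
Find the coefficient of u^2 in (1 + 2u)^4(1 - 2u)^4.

-16

Coefficient of u^2 = Σ_{j} C(4,j)·2^j·C(4,2-j)·(-2)^(2-j) for j from 0 to 2.
= 24 + (-64) + 24 = -16.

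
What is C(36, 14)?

C(36,14) = (36·35·34·33·32·31·30·29·28·27·26·25·24·23) / 14! = 330954702783344640000 / 87178291200 = 3796297200.

3796297200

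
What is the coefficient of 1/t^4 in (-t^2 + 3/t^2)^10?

153090

General term: C(10,j)·(-t^2)^j·(3/t^2)^(10-j), with t-exponent 2j − 2(10−j) = 4j − 20.
Set 4j − 20 = -4: j = 4.
C(10,4) = 210; (-1)^4 = 1; 3^6 = 729.
Coefficient = 210 · 1 · 729 = 153090.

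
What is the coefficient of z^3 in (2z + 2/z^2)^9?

General term: C(9,j)·(2z)^j·(2/z^2)^(9-j), with z-exponent 1j − 2(9−j) = 3j − 18.
Set 3j − 18 = 3: j = 7.
C(9,7) = 36; 2^7 = 128; 2^2 = 4.
Coefficient = 36 · 128 · 4 = 18432.

18432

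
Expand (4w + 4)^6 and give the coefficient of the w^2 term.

The general term is C(6,j)·(4w)^j·(4)^(6-j); the w^2 term has j = 2.
C(6,2) = 15.
Coefficient = C(6,2) · 4^2 · 4^4 = 15 · 16 · 256 = 61440.

61440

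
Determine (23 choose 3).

C(23,3) = (23·22·21) / 3! = 10626 / 6 = 1771.

1771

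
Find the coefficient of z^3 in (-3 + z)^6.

The general term is C(6,j)·(-3)^j·(z)^(6-j); the z^3 term has j = 3.
C(6,3) = 20.
Coefficient = C(6,3) · (-3)^3 = 20 · (-27) = -540.

-540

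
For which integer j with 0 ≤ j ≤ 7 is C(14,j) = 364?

3

C(14,j) increases on 0 ≤ j ≤ 7. C(14,2) = 91 and C(14,3) = 364, so j = 3.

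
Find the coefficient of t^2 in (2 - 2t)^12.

270336

The general term is C(12,j)·(2)^j·(-2t)^(12-j); the t^2 term has j = 10.
C(12,10) = 66.
Coefficient = C(12,10) · 2^10 · (-2)^2 = 66 · 1024 · 4 = 270336.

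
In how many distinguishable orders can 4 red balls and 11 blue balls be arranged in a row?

1365

Choose positions for the red balls: C(15,4) = 1365.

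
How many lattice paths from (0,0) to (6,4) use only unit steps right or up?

210

Each path is a sequence of 10 steps with 6 rights: C(10,6) = 210.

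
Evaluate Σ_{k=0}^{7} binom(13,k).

5812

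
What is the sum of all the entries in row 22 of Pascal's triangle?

4194304

Setting x = 1 in (1+x)^22 gives Σ C(22,j) = 2^22 = 4194304.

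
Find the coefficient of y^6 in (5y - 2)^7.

The general term is C(7,j)·(5y)^j·(-2)^(7-j); the y^6 term has j = 6.
C(7,6) = 7.
Coefficient = C(7,6) · 5^6 · (-2)^1 = 7 · 15625 · (-2) = -218750.

-218750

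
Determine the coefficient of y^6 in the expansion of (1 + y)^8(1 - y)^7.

-35

Coefficient of y^6 = Σ_{j} C(8,j)·1^j·C(7,6-j)·(-1)^(6-j) for j from 0 to 6.
= 7 + (-168) + 980 + (-1960) + 1470 + (-392) + 28 = -35.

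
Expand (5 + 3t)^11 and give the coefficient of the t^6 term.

The general term is C(11,j)·(5)^j·(3t)^(11-j); the t^6 term has j = 5.
C(11,5) = 462.
Coefficient = C(11,5) · 5^5 · 3^6 = 462 · 3125 · 729 = 1052493750.

1052493750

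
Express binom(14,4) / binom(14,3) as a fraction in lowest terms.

11/4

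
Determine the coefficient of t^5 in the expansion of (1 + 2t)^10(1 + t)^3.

21204

Coefficient of t^5 = Σ_{j} C(10,j)·2^j·C(3,5-j)·1^(5-j) for j from 2 to 5.
= 180 + 2880 + 10080 + 8064 = 21204.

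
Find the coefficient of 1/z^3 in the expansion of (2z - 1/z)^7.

-84

General term: C(7,j)·(2z)^j·(-1/z)^(7-j), with z-exponent 1j − 1(7−j) = 2j − 7.
Set 2j − 7 = -3: j = 2.
C(7,2) = 21; 2^2 = 4; (-1)^5 = -1.
Coefficient = 21 · 4 · (-1) = -84.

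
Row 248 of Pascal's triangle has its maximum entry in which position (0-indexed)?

C(248,k) is maximized at k = 248/2 = 124.

124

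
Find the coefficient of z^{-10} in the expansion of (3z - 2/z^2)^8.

16128

General term: C(8,j)·(3z)^j·(-2/z^2)^(8-j), with z-exponent 1j − 2(8−j) = 3j − 16.
Set 3j − 16 = -10: j = 2.
C(8,2) = 28; 3^2 = 9; (-2)^6 = 64.
Coefficient = 28 · 9 · 64 = 16128.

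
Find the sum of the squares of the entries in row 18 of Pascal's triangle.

9075135300

By Vandermonde's identity, Σ C(18,k)² = C(36,18) = 9075135300.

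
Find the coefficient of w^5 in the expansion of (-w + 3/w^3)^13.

-702

General term: C(13,j)·(-w)^j·(3/w^3)^(13-j), with w-exponent 1j − 3(13−j) = 4j − 39.
Set 4j − 39 = 5: j = 11.
C(13,11) = 78; (-1)^11 = -1; 3^2 = 9.
Coefficient = 78 · (-1) · 9 = -702.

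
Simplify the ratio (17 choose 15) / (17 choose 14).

C(n,k+1)/C(n,k) = (n−k)/(k+1) = (17−14)/(14+1) = 3/15 = 1/5.

1/5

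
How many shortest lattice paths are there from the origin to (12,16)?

30421755

Each path is a sequence of 28 steps with 12 rights: C(28,12) = 30421755.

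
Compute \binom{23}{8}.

490314

C(23,8) = (23·22·21·20·19·18·17·16) / 8! = 19769460480 / 40320 = 490314.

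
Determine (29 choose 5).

118755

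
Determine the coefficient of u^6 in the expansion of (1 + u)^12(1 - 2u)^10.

Coefficient of u^6 = Σ_{j} C(12,j)·1^j·C(10,6-j)·(-2)^(6-j) for j from 0 to 6.
= 13440 + (-96768) + 221760 + (-211200) + 89100 + (-15840) + 924 = 1416.

1416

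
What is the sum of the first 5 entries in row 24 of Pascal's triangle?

1 + 24 + 276 + 2024 + 10626 = 12951.

12951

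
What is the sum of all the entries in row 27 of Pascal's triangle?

The entries of row 27 sum to 2^27 = 134217728.

134217728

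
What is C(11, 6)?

462

C(11,6) = C(11,5) by symmetry.
C(11,5) = (11·10·9·8·7) / 5! = 55440 / 120 = 462.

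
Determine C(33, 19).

C(33,19) = C(33,14) by symmetry.
C(33,14) = (33·32·31·30·29·28·27·26·25·24·23·22·21·20) / 14! = 71382386874839040000 / 87178291200 = 818809200.

818809200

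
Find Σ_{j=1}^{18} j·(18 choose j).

2359296

Since j·C(18,j) = 18·C(17,j−1), the sum is 18·2^17 = 18·131072 = 2359296.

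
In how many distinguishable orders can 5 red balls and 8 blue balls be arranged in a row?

1287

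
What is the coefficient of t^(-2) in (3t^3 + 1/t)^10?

405

General term: C(10,j)·(3t^3)^j·(1/t)^(10-j), with t-exponent 3j − 1(10−j) = 4j − 10.
Set 4j − 10 = -2: j = 2.
C(10,2) = 45; 3^2 = 9; 1^8 = 1.
Coefficient = 45 · 9 · 1 = 405.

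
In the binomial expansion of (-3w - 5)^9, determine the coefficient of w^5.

The general term is C(9,j)·(-3w)^j·(-5)^(9-j); the w^5 term has j = 5.
C(9,5) = 126.
Coefficient = C(9,5) · (-3)^5 · (-5)^4 = 126 · (-243) · 625 = -19136250.

-19136250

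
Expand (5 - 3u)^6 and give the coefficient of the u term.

-56250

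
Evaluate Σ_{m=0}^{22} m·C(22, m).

Differentiating (1+x)^22 and setting x=1: Σ m·C(22,m) = 22·2^21 = 46137344.

46137344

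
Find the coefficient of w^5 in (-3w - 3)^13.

-2051893701

The general term is C(13,j)·(-3w)^j·(-3)^(13-j); the w^5 term has j = 5.
C(13,5) = 1287.
Coefficient = C(13,5) · (-3)^5 · (-3)^8 = 1287 · (-243) · 6561 = -2051893701.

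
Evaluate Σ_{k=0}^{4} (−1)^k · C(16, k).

The partial alternating sum Σ_{k=0}^{4} (−1)^k C(16,k) = (−1)^4 C(15,4) = 1365.

1365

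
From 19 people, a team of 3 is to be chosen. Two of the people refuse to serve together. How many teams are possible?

All 3-subsets: C(19,3) = 969. Those containing both fixed elements: C(17,1) = 17.
969 − 17 = 952.

952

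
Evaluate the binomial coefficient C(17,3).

680

C(17,3) = (17·16·15) / 3! = 4080 / 6 = 680.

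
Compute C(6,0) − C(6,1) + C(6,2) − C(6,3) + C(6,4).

5

The partial alternating sum Σ_{k=0}^{4} (−1)^k C(6,k) = (−1)^4 C(5,4) = 5.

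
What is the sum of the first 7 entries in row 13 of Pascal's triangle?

1 + 13 + 78 + 286 + 715 + 1287 + 1716 = 4096.

4096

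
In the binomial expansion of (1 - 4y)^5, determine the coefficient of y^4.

1280

The general term is C(5,j)·(1)^j·(-4y)^(5-j); the y^4 term has j = 1.
C(5,1) = 5.
Coefficient = C(5,1) · (-4)^4 = 5 · 256 = 1280.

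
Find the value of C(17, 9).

24310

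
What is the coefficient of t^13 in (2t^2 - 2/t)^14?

-32800768

General term: C(14,j)·(2t^2)^j·(-2/t)^(14-j), with t-exponent 2j − 1(14−j) = 3j − 14.
Set 3j − 14 = 13: j = 9.
C(14,9) = 2002; 2^9 = 512; (-2)^5 = -32.
Coefficient = 2002 · 512 · (-32) = -32800768.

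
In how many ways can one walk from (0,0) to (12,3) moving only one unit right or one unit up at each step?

455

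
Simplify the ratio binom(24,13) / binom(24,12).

12/13

C(n,k+1)/C(n,k) = (n−k)/(k+1) = (24−12)/(12+1) = 12/13.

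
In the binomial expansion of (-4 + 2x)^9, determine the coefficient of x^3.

2752512

The general term is C(9,j)·(-4)^j·(2x)^(9-j); the x^3 term has j = 6.
C(9,6) = 84.
Coefficient = C(9,6) · (-4)^6 · 2^3 = 84 · 4096 · 8 = 2752512.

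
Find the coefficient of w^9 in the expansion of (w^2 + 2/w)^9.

672

General term: C(9,j)·(w^2)^j·(2/w)^(9-j), with w-exponent 2j − 1(9−j) = 3j − 9.
Set 3j − 9 = 9: j = 6.
C(9,6) = 84; 1^6 = 1; 2^3 = 8.
Coefficient = 84 · 1 · 8 = 672.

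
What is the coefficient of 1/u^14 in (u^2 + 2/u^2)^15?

2795520

General term: C(15,j)·(u^2)^j·(2/u^2)^(15-j), with u-exponent 2j − 2(15−j) = 4j − 30.
Set 4j − 30 = -14: j = 4.
C(15,4) = 1365; 1^4 = 1; 2^11 = 2048.
Coefficient = 1365 · 1 · 2048 = 2795520.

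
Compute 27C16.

13037895

C(27,16) = C(27,11) by symmetry.
C(27,11) = (27·26·25·24·23·22·21·20·19·18·17) / 11! = 520431047136000 / 39916800 = 13037895.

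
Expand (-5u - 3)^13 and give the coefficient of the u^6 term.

The general term is C(13,j)·(-5u)^j·(-3)^(13-j); the u^6 term has j = 6.
C(13,6) = 1716.
Coefficient = C(13,6) · (-5)^6 · (-3)^7 = 1716 · 15625 · (-2187) = -58638937500.

-58638937500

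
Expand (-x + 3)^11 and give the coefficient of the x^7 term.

The general term is C(11,j)·(-x)^j·(3)^(11-j); the x^7 term has j = 7.
C(11,7) = 330.
Coefficient = C(11,7) · (-1)^7 · 3^4 = 330 · (-1) · 81 = -26730.

-26730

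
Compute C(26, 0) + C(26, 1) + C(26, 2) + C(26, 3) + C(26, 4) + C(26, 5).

83682

1 + 26 + 325 + 2600 + 14950 + 65780 = 83682.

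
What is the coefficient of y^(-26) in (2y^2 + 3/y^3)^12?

General term: C(12,j)·(2y^2)^j·(3/y^3)^(12-j), with y-exponent 2j − 3(12−j) = 5j − 36.
Set 5j − 36 = -26: j = 2.
C(12,2) = 66; 2^2 = 4; 3^10 = 59049.
Coefficient = 66 · 4 · 59049 = 15588936.

15588936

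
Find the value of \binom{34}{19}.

C(34,19) = C(34,15) by symmetry.
C(34,15) = (34·33·32·31·30·29·28·27·26·25·24·23·22·21·20) / 15! = 2427001153744527360000 / 1307674368000 = 1855967520.

1855967520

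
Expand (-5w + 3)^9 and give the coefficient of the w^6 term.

35437500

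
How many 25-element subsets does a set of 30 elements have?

142506

C(30,25) = C(30,5) by symmetry.
C(30,5) = (30·29·28·27·26) / 5! = 17100720 / 120 = 142506.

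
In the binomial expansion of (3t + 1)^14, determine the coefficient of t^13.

22320522

The general term is C(14,j)·(3t)^j·(1)^(14-j); the t^13 term has j = 13.
C(14,13) = 14.
Coefficient = C(14,13) · 3^13 = 14 · 1594323 = 22320522.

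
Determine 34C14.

1391975640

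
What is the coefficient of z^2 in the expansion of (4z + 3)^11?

The general term is C(11,j)·(4z)^j·(3)^(11-j); the z^2 term has j = 2.
C(11,2) = 55.
Coefficient = C(11,2) · 4^2 · 3^9 = 55 · 16 · 19683 = 17321040.

17321040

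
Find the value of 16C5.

C(16,5) = (16·15·14·13·12) / 5! = 524160 / 120 = 4368.

4368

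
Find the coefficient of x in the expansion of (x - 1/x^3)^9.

36

General term: C(9,j)·(x)^j·(-1/x^3)^(9-j), with x-exponent 1j − 3(9−j) = 4j − 27.
Set 4j − 27 = 1: j = 7.
C(9,7) = 36; 1^7 = 1; (-1)^2 = 1.
Coefficient = 36 · 1 · 1 = 36.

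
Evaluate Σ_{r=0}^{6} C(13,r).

1 + 13 + 78 + 286 + 715 + 1287 + 1716 = 4096.

4096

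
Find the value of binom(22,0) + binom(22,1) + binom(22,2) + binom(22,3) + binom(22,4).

1 + 22 + 231 + 1540 + 7315 = 9109.

9109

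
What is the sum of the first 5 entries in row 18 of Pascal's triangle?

4048

1 + 18 + 153 + 816 + 3060 = 4048.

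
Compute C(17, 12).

6188

C(17,12) = C(17,5) by symmetry.
C(17,5) = (17·16·15·14·13) / 5! = 742560 / 120 = 6188.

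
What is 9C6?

84

C(9,6) = C(9,3) by symmetry.
C(9,3) = (9·8·7) / 3! = 504 / 6 = 84.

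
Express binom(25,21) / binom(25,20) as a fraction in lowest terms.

5/21

C(n,k+1)/C(n,k) = (n−k)/(k+1) = (25−20)/(20+1) = 5/21.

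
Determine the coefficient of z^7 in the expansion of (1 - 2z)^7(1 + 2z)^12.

3584

Coefficient of z^7 = Σ_{j} C(7,j)·(-2)^j·C(12,7-j)·2^(7-j) for j from 0 to 7.
= 101376 + (-827904) + 2128896 + (-2217600) + 985600 + (-177408) + 10752 + (-128) = 3584.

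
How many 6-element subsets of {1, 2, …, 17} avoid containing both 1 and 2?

All 6-subsets: C(17,6) = 12376. Those containing both fixed elements: C(15,4) = 1365.
12376 − 1365 = 11011.

11011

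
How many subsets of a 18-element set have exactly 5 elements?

8568

Choose the 5 positions: C(18,5) = 8568.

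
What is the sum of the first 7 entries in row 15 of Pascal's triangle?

9949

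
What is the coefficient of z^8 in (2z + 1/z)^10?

General term: C(10,j)·(2z)^j·(1/z)^(10-j), with z-exponent 1j − 1(10−j) = 2j − 10.
Set 2j − 10 = 8: j = 9.
C(10,9) = 10; 2^9 = 512; 1^1 = 1.
Coefficient = 10 · 512 · 1 = 5120.

5120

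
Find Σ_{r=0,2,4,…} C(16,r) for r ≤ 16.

32768

Half of (1+1)^16 + (1−1)^16 gives the even-index sum: 2^15 = 32768.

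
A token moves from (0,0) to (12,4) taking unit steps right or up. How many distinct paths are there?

1820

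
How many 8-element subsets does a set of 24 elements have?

C(24,8) = (24·23·22·21·20·19·18·17) / 8! = 29654190720 / 40320 = 735471.

735471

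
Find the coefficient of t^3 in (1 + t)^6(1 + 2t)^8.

1380

Coefficient of t^3 = Σ_{j} C(6,j)·1^j·C(8,3-j)·2^(3-j) for j from 0 to 3.
= 448 + 672 + 240 + 20 = 1380.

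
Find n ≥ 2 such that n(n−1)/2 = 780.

n(n−1)/2 = 780 ⇒ n(n−1) = 1560. Since 40·39 = 1560, n = 40.

40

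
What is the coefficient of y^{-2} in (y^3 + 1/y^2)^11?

General term: C(11,j)·(y^3)^j·(1/y^2)^(11-j), with y-exponent 3j − 2(11−j) = 5j − 22.
Set 5j − 22 = -2: j = 4.
C(11,4) = 330; 1^4 = 1; 1^7 = 1.
Coefficient = 330 · 1 · 1 = 330.

330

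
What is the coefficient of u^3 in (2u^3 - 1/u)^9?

672

General term: C(9,j)·(2u^3)^j·(-1/u)^(9-j), with u-exponent 3j − 1(9−j) = 4j − 9.
Set 4j − 9 = 3: j = 3.
C(9,3) = 84; 2^3 = 8; (-1)^6 = 1.
Coefficient = 84 · 8 · 1 = 672.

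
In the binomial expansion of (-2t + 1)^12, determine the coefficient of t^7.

The general term is C(12,j)·(-2t)^j·(1)^(12-j); the t^7 term has j = 7.
C(12,7) = 792.
Coefficient = C(12,7) · (-2)^7 = 792 · (-128) = -101376.

-101376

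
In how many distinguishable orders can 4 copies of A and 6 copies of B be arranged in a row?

Choose positions for the A's: C(10,4) = 210.

210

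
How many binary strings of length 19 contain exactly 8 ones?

75582

Choose the 8 positions: C(19,8) = 75582.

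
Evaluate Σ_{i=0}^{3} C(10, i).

176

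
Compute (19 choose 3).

C(19,3) = (19·18·17) / 3! = 5814 / 6 = 969.

969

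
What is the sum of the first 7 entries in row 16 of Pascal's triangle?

1 + 16 + 120 + 560 + 1820 + 4368 + 8008 = 14893.

14893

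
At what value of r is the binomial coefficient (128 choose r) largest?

C(128,r) is maximized at r = 128/2 = 64.

64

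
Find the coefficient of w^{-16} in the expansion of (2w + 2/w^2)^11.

112640

General term: C(11,j)·(2w)^j·(2/w^2)^(11-j), with w-exponent 1j − 2(11−j) = 3j − 22.
Set 3j − 22 = -16: j = 2.
C(11,2) = 55; 2^2 = 4; 2^9 = 512.
Coefficient = 55 · 4 · 512 = 112640.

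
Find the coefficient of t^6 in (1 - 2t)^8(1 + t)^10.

210

Coefficient of t^6 = Σ_{j} C(8,j)·(-2)^j·C(10,6-j)·1^(6-j) for j from 0 to 6.
= 210 + (-4032) + 23520 + (-53760) + 50400 + (-17920) + 1792 = 210.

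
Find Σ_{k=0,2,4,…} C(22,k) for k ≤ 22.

2097152

Even-k terms of row 22 sum to 2^21 = 2097152.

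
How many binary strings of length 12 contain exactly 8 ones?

Choose the 8 positions: C(12,8) = 495.

495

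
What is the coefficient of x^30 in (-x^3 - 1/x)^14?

General term: C(14,j)·(-x^3)^j·(-1/x)^(14-j), with x-exponent 3j − 1(14−j) = 4j − 14.
Set 4j − 14 = 30: j = 11.
C(14,11) = 364; (-1)^11 = -1; (-1)^3 = -1.
Coefficient = 364 · (-1) · (-1) = 364.

364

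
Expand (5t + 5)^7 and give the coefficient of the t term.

546875

The general term is C(7,j)·(5t)^j·(5)^(7-j); the t^1 term has j = 1.
C(7,1) = 7.
Coefficient = C(7,1) · 5^1 · 5^6 = 7 · 5 · 15625 = 546875.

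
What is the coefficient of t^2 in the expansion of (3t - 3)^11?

-9743085

The general term is C(11,j)·(3t)^j·(-3)^(11-j); the t^2 term has j = 2.
C(11,2) = 55.
Coefficient = C(11,2) · 3^2 · (-3)^9 = 55 · 9 · (-19683) = -9743085.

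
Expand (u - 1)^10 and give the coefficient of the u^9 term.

The general term is C(10,j)·(u)^j·(-1)^(10-j); the u^9 term has j = 9.
C(10,9) = 10.
Coefficient = C(10,9) · (-1)^1 = 10 · (-1) = -10.

-10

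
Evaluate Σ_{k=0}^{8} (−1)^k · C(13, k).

495

The partial alternating sum Σ_{k=0}^{8} (−1)^k C(13,k) = (−1)^8 C(12,8) = 495.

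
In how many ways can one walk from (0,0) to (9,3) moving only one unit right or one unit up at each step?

220

Each path is a sequence of 12 steps with 9 rights: C(12,9) = 220.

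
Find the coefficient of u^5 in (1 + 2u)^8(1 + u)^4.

Coefficient of u^5 = Σ_{j} C(8,j)·2^j·C(4,5-j)·1^(5-j) for j from 1 to 5.
= 16 + 448 + 2688 + 4480 + 1792 = 9424.

9424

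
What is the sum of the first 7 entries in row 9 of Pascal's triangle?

466

1 + 9 + 36 + 84 + 126 + 126 + 84 = 466.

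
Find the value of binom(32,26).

C(32,26) = C(32,6) by symmetry.
C(32,6) = (32·31·30·29·28·27) / 6! = 652458240 / 720 = 906192.

906192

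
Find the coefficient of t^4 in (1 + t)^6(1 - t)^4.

2

Coefficient of t^4 = Σ_{j} C(6,j)·1^j·C(4,4-j)·(-1)^(4-j) for j from 0 to 4.
= 1 + (-24) + 90 + (-80) + 15 = 2.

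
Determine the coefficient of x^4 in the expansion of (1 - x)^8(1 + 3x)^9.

Coefficient of x^4 = Σ_{j} C(8,j)·(-1)^j·C(9,4-j)·3^(4-j) for j from 0 to 4.
= 10206 + (-18144) + 9072 + (-1512) + 70 = -308.

-308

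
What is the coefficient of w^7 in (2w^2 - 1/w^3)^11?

-42240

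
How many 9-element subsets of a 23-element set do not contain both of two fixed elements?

All 9-subsets: C(23,9) = 817190. Those containing both fixed elements: C(21,7) = 116280.
817190 − 116280 = 700910.

700910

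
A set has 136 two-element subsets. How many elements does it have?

n(n−1)/2 = 136 ⇒ n(n−1) = 272. Since 17·16 = 272, n = 17.

17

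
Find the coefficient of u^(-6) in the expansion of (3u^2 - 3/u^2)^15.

-71816279535

General term: C(15,j)·(3u^2)^j·(-3/u^2)^(15-j), with u-exponent 2j − 2(15−j) = 4j − 30.
Set 4j − 30 = -6: j = 6.
C(15,6) = 5005; 3^6 = 729; (-3)^9 = -19683.
Coefficient = 5005 · 729 · (-19683) = -71816279535.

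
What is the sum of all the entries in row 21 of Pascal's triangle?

2097152

Setting x = 1 in (1+x)^21 gives Σ C(21,r) = 2^21 = 2097152.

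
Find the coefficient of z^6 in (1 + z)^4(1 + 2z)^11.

Coefficient of z^6 = Σ_{j} C(4,j)·1^j·C(11,6-j)·2^(6-j) for j from 0 to 4.
= 29568 + 59136 + 31680 + 5280 + 220 = 125884.

125884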